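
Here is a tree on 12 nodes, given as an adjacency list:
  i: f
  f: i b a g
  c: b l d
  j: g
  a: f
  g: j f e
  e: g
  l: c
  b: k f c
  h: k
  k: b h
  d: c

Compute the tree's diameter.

A longest path is j - g - f - b - c - d, with 5 edges.

5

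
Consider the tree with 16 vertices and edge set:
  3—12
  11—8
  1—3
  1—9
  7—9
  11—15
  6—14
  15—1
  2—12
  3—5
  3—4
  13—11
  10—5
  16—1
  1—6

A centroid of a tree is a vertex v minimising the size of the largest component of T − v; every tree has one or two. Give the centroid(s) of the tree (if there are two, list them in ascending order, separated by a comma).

Removing 1 splits the tree into components of sizes 6, 4, 2, 2, 1; the largest is 6 ≤ ⌊16/2⌋ = 8.
No neighbour of 1 does as well, so 1 is the unique centroid.

1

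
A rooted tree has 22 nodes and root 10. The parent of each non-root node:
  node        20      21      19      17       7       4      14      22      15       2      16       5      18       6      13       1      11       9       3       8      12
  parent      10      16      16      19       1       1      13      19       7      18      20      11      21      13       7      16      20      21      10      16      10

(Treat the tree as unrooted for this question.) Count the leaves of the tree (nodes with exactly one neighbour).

The leaves are 2, 3, 4, 5, 6, 8, 9, 12, 14, 15, 17, 22.
That is 12 leaves.

12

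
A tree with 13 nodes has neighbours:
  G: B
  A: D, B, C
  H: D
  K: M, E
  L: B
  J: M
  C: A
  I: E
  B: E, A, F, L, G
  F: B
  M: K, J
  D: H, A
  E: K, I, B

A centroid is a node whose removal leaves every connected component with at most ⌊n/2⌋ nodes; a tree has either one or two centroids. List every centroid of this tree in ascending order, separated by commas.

B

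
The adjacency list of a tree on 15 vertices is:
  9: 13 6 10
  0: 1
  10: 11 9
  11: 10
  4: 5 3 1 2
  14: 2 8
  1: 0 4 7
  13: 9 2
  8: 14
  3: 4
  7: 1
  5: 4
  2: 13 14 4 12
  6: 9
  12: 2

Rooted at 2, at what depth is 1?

Path from 2 to 1: 2–4–1, which has 2 edges.

2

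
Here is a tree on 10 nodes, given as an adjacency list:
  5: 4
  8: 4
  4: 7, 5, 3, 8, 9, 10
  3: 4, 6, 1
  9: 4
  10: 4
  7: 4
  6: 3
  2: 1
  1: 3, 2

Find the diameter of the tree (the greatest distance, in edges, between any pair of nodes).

Starting from 2, a farthest node is 5 at distance 4.
One longest path: 2-1-3-4-5.
So the diameter is 4.

4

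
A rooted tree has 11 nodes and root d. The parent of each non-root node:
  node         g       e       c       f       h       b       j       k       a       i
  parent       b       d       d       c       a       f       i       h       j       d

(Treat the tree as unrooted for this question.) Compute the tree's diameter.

9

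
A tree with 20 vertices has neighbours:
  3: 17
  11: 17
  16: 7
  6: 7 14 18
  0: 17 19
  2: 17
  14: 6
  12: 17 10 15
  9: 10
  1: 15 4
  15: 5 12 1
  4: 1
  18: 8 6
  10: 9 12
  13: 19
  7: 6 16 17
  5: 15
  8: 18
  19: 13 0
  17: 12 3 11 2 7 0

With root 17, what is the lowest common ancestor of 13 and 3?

17

13's ancestor chain is 13, 19, 0, 17 and 3's is 3, 17; they first meet at 17.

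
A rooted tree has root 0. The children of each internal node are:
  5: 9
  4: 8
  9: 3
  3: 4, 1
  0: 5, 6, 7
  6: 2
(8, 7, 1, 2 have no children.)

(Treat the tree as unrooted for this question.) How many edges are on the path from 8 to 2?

The path is 8 – 4 – 3 – 9 – 5 – 0 – 6 – 2, which has 7 edges.

7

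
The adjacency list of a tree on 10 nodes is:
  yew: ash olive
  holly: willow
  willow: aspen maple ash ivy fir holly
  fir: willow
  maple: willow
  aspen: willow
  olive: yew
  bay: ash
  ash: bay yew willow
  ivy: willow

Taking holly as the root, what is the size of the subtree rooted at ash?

4

ash's subtree: {ash, yew, bay, olive}, size 4.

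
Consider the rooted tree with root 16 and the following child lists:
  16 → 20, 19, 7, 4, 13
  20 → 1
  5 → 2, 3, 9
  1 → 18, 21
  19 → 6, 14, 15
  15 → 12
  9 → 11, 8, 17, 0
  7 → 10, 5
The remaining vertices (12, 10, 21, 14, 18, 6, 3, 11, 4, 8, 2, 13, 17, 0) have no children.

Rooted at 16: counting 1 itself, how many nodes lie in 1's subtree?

3

The subtree rooted at 1 contains: 1, 21, 18 — 3 nodes.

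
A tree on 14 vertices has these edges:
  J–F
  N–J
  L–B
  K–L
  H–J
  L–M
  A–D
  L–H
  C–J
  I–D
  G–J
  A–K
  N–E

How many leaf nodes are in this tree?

Exactly 7 nodes have a single neighbour: B, C, E, F, G, I, M.

7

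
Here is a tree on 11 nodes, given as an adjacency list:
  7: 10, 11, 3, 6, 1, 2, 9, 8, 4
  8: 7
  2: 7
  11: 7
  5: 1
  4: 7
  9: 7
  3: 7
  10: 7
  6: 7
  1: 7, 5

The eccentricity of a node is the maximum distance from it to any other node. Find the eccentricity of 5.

3

A farthest node from 5 is 8 (9, 3, 2, 6, 11, 10, 4 also at distance 3).
The path 5 – 1 – 7 – 8 has 3 edges.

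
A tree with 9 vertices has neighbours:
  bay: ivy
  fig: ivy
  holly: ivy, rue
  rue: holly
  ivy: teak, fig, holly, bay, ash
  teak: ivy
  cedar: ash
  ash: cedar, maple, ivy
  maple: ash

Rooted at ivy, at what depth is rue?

ivy–holly–rue — 2 edges.

2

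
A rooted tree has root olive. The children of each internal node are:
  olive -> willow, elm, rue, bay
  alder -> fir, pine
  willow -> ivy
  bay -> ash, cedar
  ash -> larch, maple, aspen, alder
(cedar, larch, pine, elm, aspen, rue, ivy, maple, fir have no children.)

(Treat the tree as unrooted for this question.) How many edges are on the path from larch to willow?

The path is larch–ash–bay–olive–willow, which has 4 edges.

4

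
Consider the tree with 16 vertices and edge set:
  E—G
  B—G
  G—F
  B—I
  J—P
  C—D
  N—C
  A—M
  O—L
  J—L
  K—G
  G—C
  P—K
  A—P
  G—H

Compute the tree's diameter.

7

BFS from O reaches I last, at distance 7; BFS from I confirms no node is farther.
Path: O–L–J–P–K–G–B–I.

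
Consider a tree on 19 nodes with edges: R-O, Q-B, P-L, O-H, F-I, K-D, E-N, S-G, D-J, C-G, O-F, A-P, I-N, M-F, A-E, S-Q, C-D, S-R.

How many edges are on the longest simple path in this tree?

A longest path is J-D-C-G-S-R-O-F-I-N-E-A-P-L, with 13 edges.

13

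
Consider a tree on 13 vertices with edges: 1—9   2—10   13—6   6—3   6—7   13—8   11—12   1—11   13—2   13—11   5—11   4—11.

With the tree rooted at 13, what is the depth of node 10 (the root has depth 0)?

2

13 – 2 – 10 — 2 edges.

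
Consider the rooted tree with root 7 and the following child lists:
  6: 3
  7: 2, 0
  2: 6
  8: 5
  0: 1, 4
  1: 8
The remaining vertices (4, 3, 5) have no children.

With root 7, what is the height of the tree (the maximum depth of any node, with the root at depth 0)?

4

The longest root-to-leaf path is 7-0-1-8-5 (4 edges).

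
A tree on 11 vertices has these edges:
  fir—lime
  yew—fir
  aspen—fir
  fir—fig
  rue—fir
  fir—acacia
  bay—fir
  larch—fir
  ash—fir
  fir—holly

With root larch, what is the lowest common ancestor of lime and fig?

fir

Path lime→root: lime fir larch; path fig→root: fig fir larch.
First common node: fir.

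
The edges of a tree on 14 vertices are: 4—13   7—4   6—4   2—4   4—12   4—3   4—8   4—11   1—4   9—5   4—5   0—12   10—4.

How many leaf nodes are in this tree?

11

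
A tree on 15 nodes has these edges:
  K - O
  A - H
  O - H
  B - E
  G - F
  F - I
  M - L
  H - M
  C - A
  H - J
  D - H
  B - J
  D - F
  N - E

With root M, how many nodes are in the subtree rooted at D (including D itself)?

4

Descendants of D (including itself): D, F, G, I. That's 4.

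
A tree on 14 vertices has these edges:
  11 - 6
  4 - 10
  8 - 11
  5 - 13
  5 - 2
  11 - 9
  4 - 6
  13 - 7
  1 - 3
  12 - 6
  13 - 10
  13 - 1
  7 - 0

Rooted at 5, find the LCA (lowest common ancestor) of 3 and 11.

3's ancestor chain is 3, 1, 13, 5 and 11's is 11, 6, 4, 10, 13, 5; they first meet at 13.

13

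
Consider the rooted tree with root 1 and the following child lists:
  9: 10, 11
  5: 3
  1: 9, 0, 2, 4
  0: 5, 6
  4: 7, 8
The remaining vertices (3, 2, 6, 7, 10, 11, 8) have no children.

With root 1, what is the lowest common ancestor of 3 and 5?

5

Path 3→root: 3 5 0 1; path 5→root: 5 0 1.
First common node: 5.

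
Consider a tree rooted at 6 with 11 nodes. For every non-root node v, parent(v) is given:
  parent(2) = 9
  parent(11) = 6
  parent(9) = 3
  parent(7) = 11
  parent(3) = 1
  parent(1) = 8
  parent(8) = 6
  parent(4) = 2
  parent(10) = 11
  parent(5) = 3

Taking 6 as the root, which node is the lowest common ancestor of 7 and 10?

Ancestors of 7 (toward the root): 7, 11, 6.
Ancestors of 10: 10, 11, 6.
The deepest node appearing in both lists is 11.

11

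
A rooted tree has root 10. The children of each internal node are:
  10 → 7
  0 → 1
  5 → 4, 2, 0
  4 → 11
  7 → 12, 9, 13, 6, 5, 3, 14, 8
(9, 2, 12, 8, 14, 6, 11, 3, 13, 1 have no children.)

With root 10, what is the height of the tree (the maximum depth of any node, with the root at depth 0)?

4

A deepest node is 1, reached by 10 – 7 – 5 – 0 – 1.
That path has 4 edges, so the height is 4.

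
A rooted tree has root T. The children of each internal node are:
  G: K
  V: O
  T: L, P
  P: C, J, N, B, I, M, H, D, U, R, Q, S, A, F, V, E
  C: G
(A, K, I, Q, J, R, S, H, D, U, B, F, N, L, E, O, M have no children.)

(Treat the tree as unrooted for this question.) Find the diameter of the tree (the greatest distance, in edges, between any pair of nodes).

Starting from K, a farthest node is L at distance 5.
One longest path: K-G-C-P-T-L.
So the diameter is 5.

5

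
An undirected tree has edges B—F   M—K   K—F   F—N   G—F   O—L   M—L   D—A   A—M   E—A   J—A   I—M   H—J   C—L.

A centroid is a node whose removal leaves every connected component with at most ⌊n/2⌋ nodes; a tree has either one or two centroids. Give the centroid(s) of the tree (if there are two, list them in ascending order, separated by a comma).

M

Delete M: the remaining components have sizes 5, 5, 3, 1. Max 5 ≤ 7, so M is a centroid.
No neighbour of M does as well, so M is the unique centroid.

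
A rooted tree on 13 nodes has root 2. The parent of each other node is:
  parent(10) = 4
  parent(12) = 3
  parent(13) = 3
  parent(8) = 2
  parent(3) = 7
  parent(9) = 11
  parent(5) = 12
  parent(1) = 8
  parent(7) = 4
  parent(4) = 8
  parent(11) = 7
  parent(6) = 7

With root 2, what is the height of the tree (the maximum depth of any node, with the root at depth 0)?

6

A deepest node is 5, reached by 2 – 8 – 4 – 7 – 3 – 12 – 5.
That path has 6 edges, so the height is 6.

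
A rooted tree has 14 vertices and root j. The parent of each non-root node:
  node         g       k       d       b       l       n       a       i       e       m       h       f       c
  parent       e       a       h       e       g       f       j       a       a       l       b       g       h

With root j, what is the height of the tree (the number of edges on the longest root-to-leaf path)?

A deepest node is n, reached by j – a – e – g – f – n.
That path has 5 edges, so the height is 5.

5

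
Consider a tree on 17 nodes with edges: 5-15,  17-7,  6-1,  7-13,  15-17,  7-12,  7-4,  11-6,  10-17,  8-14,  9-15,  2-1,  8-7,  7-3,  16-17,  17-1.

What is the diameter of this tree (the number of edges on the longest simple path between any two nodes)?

BFS from 11 reaches 14 last, at distance 6; BFS from 14 confirms no node is farther.
Path: 11 – 6 – 1 – 17 – 7 – 8 – 14.

6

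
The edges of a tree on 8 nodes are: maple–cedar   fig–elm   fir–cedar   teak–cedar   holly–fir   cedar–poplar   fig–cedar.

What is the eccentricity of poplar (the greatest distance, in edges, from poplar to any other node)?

3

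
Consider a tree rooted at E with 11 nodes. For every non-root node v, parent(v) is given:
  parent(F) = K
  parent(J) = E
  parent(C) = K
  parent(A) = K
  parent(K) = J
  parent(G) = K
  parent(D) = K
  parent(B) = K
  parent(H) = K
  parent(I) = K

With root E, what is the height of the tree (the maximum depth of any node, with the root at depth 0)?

3

I sits deepest: E–J–K–I — 3 edges from the root.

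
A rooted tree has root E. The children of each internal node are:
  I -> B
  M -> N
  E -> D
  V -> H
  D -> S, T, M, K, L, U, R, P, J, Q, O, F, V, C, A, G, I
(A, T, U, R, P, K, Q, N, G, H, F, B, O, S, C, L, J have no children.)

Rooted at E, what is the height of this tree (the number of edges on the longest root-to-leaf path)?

3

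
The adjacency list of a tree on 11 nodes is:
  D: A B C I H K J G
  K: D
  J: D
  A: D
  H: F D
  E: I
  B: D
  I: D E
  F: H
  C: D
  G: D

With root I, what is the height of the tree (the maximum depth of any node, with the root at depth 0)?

A deepest node is F, reached by I-D-H-F.
That path has 3 edges, so the height is 3.

3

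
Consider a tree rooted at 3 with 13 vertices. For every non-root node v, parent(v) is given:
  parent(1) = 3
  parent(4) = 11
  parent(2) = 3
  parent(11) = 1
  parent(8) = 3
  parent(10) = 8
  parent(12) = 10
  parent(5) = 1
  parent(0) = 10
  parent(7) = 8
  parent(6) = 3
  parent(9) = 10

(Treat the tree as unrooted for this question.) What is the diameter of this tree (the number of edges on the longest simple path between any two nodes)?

6

A longest path is 9 - 10 - 8 - 3 - 1 - 11 - 4, with 6 edges.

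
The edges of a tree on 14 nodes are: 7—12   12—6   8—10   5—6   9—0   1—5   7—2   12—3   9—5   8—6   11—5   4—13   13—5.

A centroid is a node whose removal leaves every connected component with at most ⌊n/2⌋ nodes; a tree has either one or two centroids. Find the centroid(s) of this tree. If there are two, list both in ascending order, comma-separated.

Removing 6 splits the tree into components of sizes 7, 4, 2; the largest is 7 ≤ ⌊14/2⌋ = 7.
Its neighbour 5 also leaves a largest component of size 7, so both are centroids.

5, 6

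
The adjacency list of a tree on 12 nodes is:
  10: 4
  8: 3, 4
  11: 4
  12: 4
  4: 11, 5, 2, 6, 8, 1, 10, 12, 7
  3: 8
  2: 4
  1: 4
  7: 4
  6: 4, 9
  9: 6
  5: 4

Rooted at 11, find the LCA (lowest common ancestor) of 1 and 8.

1's ancestor chain is 1, 4, 11 and 8's is 8, 4, 11; they first meet at 4.

4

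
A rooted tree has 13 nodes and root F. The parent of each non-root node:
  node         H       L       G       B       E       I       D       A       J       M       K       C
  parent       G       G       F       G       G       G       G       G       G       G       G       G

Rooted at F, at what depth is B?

2

Path from F to B: F → G → B, which has 2 edges.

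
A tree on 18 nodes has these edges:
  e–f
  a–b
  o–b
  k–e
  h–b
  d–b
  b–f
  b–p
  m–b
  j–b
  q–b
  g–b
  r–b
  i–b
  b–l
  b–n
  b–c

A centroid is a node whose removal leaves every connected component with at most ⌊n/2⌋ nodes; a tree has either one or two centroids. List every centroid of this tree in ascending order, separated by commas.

Removing b splits the tree into components of sizes 3, 1, 1, 1, 1, 1, 1, 1, 1, 1, 1, 1, 1, 1, 1; the largest is 3 ≤ ⌊18/2⌋ = 9.
No neighbour of b does as well, so b is the unique centroid.

b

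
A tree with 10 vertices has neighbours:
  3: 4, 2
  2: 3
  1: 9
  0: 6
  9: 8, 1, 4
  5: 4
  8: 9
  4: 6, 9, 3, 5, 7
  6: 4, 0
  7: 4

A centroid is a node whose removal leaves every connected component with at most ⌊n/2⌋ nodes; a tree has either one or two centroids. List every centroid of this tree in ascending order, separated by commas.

Removing 4 splits the tree into components of sizes 3, 2, 2, 1, 1; the largest is 3 ≤ ⌊10/2⌋ = 5.
No neighbour of 4 does as well, so 4 is the unique centroid.

4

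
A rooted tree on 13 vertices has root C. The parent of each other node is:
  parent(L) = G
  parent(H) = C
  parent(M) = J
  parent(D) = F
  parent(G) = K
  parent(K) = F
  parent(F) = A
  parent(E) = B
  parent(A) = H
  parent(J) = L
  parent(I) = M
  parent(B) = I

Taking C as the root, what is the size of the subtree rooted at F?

F's subtree: {F, K, D, G, L, J, M, I, B, E}, size 10.

10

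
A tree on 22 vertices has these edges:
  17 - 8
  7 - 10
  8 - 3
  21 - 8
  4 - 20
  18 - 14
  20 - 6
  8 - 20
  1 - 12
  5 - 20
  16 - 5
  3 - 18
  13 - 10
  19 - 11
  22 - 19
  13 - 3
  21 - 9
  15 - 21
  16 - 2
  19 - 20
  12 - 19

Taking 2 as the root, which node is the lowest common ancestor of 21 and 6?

20

Path 21→root: 21 8 20 5 16 2; path 6→root: 6 20 5 16 2.
First common node: 20.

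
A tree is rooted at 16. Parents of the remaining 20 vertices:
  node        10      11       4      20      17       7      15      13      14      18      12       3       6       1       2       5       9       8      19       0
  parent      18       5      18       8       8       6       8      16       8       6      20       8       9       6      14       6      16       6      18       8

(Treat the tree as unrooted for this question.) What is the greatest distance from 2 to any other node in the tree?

6

Distances from 2 peak at 6, attained at 13.
2-14-8-6-9-16-13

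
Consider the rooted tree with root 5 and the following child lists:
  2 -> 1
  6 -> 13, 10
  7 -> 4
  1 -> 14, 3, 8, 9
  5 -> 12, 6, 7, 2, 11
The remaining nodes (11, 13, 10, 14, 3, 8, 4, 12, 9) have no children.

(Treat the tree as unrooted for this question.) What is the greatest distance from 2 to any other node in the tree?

3

A farthest node from 2 is 13 (4, 10 also at distance 3).
The path 2-5-6-13 has 3 edges.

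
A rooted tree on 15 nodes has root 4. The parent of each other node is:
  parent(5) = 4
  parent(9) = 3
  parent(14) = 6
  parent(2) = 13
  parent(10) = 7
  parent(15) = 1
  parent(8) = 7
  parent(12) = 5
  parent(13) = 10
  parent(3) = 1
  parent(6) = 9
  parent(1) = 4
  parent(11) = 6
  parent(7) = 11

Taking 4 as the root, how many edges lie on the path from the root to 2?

4–1–3–9–6–11–7–10–13–2 — 9 edges.

9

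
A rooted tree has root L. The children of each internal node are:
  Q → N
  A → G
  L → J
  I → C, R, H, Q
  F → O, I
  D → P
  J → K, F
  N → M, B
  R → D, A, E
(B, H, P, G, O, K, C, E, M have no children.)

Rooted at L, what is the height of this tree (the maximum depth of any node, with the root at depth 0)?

6

The longest root-to-leaf path is L → J → F → I → R → D → P (6 edges).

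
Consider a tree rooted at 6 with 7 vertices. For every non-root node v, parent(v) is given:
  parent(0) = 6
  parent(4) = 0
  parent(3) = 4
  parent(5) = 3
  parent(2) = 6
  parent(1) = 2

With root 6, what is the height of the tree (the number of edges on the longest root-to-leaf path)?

A deepest node is 5, reached by 6–0–4–3–5.
That path has 4 edges, so the height is 4.

4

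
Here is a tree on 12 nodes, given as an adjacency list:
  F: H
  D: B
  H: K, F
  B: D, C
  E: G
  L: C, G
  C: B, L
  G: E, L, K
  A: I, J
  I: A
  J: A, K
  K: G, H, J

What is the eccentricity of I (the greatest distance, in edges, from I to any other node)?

8

The node farthest from I is D, via I-A-J-K-G-L-C-B-D — 8 edges.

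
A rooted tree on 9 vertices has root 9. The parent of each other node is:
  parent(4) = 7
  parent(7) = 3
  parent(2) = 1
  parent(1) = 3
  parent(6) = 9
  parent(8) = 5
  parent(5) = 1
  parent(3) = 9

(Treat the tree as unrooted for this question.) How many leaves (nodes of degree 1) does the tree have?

4

Exactly 4 nodes have a single neighbour: 2, 4, 6, 8.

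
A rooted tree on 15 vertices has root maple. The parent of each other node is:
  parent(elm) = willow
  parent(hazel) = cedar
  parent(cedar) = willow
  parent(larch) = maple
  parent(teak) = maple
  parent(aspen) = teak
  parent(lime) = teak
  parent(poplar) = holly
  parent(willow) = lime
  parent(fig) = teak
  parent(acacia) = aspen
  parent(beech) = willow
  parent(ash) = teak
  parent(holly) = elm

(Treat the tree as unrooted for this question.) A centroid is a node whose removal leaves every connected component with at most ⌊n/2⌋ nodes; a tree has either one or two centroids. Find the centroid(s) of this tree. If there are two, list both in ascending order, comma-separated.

lime

Delete lime: the remaining components have sizes 7, 7. Max 7 ≤ 7, so lime is a centroid.
Every other node leaves some component of size > 7, so the centroid is unique.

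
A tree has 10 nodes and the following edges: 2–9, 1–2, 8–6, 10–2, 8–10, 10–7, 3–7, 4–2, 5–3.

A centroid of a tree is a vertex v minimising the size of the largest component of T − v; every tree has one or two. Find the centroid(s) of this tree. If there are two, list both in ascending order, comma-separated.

Removing 10 splits the tree into components of sizes 4, 3, 2; the largest is 4 ≤ ⌊10/2⌋ = 5.
No neighbour of 10 does as well, so 10 is the unique centroid.

10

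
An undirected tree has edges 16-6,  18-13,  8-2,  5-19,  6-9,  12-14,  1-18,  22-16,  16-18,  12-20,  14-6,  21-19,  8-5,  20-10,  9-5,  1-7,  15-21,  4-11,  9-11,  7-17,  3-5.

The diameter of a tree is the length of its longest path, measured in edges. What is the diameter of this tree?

10

BFS from 15 reaches 17 last, at distance 10; BFS from 17 confirms no node is farther.
Path: 15-21-19-5-9-6-16-18-1-7-17.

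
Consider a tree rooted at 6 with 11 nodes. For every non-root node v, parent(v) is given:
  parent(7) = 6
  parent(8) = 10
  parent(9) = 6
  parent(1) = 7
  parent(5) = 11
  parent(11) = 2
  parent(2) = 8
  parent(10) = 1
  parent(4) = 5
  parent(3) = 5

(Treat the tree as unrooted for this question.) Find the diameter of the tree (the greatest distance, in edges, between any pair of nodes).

A longest path is 3-5-11-2-8-10-1-7-6-9, with 9 edges.

9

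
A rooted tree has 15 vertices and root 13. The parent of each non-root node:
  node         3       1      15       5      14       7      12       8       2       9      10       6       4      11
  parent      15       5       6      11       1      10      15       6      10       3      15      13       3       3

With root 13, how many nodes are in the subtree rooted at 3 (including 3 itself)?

7

The subtree rooted at 3 contains: 3, 11, 9, 4, 5, 1, 14 — 7 nodes.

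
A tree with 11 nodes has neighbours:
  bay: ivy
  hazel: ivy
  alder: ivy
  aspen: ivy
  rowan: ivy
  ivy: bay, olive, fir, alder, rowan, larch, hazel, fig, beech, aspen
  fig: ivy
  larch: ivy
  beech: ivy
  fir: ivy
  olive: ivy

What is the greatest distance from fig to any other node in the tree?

2

A farthest node from fig is hazel (olive, larch, alder, rowan, aspen, beech, bay, fir also at distance 2).
The path fig–ivy–hazel has 2 edges.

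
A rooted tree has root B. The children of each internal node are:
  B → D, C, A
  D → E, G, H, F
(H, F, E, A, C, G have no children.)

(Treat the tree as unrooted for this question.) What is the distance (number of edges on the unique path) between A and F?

3

Walking from A: A–B–D–F. Length 3.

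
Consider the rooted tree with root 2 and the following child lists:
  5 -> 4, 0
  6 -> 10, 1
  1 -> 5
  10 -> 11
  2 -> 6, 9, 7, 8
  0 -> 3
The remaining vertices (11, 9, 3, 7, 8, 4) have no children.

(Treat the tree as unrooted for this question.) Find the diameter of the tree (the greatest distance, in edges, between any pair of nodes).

6

BFS from 3 reaches 9 last, at distance 6; BFS from 9 confirms no node is farther.
Path: 3–0–5–1–6–2–9.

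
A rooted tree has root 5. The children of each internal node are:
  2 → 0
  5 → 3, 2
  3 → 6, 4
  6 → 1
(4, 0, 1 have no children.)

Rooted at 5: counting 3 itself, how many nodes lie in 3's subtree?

3's subtree: {3, 6, 4, 1}, size 4.

4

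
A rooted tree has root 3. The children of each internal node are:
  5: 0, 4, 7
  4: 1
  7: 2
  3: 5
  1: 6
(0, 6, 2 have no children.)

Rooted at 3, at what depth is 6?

4

3 – 5 – 4 – 1 – 6 — 4 edges.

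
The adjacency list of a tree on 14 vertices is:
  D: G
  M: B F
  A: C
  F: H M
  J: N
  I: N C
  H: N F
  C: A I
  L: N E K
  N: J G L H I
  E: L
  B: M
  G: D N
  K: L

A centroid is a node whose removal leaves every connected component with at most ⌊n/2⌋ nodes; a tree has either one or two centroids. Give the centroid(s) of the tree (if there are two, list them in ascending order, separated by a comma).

N

If N is removed the pieces have sizes 4, 3, 3, 2, 1, all ≤ ⌊14/2⌋ = 7.
Every other node leaves some component of size > 7, so the centroid is unique.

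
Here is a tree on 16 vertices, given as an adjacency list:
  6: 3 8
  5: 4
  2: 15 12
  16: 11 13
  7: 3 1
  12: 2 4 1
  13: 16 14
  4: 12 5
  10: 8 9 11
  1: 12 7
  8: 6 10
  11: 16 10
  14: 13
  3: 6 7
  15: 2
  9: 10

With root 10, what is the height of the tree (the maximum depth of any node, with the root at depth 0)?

A deepest node is 15, reached by 10 → 8 → 6 → 3 → 7 → 1 → 12 → 2 → 15.
That path has 8 edges, so the height is 8.

8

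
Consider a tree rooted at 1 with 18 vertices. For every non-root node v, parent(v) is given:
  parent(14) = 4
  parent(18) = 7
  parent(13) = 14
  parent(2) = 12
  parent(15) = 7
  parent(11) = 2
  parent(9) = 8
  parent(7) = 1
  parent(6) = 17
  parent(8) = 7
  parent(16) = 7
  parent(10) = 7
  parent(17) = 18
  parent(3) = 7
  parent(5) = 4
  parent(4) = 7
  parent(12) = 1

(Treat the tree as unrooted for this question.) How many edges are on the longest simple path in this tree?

Starting from 11, a farthest node is 13 at distance 7.
One longest path: 11 - 2 - 12 - 1 - 7 - 4 - 14 - 13.
So the diameter is 7.

7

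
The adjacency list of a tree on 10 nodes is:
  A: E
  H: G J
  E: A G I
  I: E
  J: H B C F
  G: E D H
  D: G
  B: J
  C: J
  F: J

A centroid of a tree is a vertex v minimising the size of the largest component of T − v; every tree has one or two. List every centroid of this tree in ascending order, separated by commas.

G, H

Removing H splits the tree into components of sizes 5, 4; the largest is 5 ≤ ⌊10/2⌋ = 5.
Its neighbour G also leaves a largest component of size 5, so both are centroids.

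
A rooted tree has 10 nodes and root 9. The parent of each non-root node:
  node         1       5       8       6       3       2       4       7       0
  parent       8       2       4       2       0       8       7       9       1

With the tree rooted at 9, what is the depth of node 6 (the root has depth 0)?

5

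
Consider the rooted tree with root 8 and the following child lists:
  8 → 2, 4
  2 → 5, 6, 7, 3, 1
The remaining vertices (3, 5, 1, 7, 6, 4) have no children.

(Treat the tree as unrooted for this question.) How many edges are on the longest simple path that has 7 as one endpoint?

Distances from 7 peak at 3, attained at 4.
7-2-8-4

3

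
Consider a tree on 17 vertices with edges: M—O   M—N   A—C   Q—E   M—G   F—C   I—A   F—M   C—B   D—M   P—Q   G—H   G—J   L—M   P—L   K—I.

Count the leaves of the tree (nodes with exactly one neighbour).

8

The leaves are B, D, E, H, J, K, N, O.
That is 8 leaves.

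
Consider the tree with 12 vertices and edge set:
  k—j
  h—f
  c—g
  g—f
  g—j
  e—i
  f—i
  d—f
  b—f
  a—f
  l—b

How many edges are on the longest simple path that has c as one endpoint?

4

A farthest node from c is e (l also at distance 4).
The path c-g-f-i-e has 4 edges.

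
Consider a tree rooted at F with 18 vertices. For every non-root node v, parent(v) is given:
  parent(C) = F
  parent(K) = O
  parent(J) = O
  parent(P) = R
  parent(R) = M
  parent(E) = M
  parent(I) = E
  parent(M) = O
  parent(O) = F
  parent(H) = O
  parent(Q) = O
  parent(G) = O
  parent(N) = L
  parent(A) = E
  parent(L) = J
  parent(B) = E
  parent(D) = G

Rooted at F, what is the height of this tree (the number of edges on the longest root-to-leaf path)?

A deepest node is B, reached by F – O – M – E – B.
That path has 4 edges, so the height is 4.

4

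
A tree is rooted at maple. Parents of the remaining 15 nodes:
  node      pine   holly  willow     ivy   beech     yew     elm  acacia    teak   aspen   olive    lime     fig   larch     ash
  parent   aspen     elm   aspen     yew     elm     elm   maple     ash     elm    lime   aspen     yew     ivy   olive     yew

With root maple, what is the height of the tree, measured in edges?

larch sits deepest: maple – elm – yew – lime – aspen – olive – larch — 6 edges from the root.

6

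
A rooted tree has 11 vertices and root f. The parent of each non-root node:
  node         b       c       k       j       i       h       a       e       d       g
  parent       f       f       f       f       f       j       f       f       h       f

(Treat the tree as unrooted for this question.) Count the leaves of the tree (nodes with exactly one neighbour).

Exactly 8 nodes have a single neighbour: a, b, c, d, e, g, i, k.

8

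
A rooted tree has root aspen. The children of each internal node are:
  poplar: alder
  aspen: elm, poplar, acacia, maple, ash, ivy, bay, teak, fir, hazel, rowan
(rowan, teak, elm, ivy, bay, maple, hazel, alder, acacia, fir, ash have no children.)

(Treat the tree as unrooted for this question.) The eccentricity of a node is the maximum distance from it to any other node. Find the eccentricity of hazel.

Distances from hazel peak at 3, attained at alder.
hazel – aspen – poplar – alder

3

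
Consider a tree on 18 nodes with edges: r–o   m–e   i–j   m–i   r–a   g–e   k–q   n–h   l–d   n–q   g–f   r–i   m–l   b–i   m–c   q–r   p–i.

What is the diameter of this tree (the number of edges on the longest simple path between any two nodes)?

BFS from f reaches h last, at distance 8; BFS from h confirms no node is farther.
Path: f – g – e – m – i – r – q – n – h.

8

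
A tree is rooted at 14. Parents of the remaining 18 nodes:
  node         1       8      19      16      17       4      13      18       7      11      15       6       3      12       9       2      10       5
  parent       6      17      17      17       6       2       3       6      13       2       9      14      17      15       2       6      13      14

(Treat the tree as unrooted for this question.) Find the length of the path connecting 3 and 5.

4

The path is 3 – 17 – 6 – 14 – 5, which has 4 edges.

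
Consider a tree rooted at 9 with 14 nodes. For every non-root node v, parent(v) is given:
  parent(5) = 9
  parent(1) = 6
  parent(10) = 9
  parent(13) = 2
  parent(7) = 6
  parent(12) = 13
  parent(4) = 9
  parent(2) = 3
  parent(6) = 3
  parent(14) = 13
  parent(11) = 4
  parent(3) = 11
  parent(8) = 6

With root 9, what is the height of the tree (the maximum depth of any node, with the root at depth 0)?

The longest root-to-leaf path is 9-4-11-3-2-13-14 (6 edges).

6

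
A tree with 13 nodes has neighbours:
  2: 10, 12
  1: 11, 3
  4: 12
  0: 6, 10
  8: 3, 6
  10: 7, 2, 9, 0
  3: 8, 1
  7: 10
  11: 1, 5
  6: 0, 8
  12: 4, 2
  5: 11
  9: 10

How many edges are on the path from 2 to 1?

6

2–10–0–6–8–3–1: 6 edges.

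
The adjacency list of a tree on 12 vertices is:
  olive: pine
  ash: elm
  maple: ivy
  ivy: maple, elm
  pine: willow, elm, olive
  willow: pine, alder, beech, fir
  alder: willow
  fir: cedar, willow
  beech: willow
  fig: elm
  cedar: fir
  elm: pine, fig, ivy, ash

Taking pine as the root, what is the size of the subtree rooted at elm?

5

Descendants of elm (including itself): elm, ivy, ash, fig, maple. That's 5.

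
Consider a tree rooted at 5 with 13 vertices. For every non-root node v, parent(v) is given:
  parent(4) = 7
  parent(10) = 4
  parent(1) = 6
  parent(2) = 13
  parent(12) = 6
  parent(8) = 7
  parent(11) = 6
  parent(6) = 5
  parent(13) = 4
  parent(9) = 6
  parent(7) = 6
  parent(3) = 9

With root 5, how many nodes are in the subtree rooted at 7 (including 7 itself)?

Descendants of 7 (including itself): 7, 4, 8, 13, 10, 2. That's 6.

6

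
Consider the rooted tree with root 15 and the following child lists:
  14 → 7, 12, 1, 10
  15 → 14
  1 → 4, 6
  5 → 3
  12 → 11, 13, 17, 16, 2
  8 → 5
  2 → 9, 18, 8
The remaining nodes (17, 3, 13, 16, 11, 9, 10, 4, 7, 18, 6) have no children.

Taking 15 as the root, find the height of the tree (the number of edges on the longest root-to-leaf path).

6

3 sits deepest: 15-14-12-2-8-5-3 — 6 edges from the root.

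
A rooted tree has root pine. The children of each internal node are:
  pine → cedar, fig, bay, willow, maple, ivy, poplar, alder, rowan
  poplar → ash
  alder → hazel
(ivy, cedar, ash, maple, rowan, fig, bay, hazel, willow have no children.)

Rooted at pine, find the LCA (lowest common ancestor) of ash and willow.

Path ash→root: ash poplar pine; path willow→root: willow pine.
First common node: pine.

pine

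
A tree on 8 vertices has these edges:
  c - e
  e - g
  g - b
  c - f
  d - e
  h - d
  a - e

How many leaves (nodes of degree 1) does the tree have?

4

The leaves are a, b, f, h.
That is 4 leaves.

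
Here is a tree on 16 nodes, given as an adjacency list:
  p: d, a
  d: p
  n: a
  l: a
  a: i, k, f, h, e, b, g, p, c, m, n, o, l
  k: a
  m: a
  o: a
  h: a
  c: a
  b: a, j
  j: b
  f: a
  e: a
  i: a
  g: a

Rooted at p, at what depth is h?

Climbing from h to the root: h–a–p. That's 2 steps.

2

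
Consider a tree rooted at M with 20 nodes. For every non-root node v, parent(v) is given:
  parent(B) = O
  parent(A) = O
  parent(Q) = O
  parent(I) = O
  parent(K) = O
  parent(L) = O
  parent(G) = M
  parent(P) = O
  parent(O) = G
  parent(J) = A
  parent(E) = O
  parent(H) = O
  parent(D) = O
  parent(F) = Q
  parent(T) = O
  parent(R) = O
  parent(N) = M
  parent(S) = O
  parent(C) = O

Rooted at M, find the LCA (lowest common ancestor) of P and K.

O

Path P→root: P O G M; path K→root: K O G M.
First common node: O.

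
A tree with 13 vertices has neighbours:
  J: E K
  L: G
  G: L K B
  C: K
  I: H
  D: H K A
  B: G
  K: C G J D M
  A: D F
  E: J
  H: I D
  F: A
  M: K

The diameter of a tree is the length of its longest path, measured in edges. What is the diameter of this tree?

5

A longest path is I - H - D - K - J - E, with 5 edges.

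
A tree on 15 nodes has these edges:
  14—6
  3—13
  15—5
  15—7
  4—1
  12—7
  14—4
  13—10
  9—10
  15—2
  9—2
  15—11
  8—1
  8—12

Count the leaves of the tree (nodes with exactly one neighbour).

The leaves are 3, 5, 6, 11.
That is 4 leaves.

4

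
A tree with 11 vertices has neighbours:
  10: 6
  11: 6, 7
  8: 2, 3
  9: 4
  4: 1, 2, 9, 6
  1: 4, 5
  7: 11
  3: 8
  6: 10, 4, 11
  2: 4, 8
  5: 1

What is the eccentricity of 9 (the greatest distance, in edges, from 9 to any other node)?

4

Distances from 9 peak at 4, attained at 7 (3 also at distance 4).
9–4–6–11–7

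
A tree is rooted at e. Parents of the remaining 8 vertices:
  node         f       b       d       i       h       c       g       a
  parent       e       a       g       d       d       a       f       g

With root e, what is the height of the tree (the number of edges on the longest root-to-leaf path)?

The longest root-to-leaf path is e–f–g–d–h (4 edges).

4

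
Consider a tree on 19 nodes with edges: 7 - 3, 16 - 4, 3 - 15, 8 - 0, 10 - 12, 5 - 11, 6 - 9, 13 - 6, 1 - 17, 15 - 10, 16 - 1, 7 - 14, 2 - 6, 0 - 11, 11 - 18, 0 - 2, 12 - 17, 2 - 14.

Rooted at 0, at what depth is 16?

10

0–2–14–7–3–15–10–12–17–1–16 — 10 edges.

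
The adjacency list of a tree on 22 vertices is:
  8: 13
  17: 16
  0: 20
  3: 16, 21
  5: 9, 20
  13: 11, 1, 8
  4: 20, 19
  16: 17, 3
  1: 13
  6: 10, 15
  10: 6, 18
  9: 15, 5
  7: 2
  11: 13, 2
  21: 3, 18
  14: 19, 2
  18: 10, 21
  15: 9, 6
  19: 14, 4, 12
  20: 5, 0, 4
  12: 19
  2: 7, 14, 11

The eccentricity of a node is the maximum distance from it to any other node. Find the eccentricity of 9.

The node farthest from 9 is 1 (8 also at distance 9), via 9-5-20-4-19-14-2-11-13-1 — 9 edges.

9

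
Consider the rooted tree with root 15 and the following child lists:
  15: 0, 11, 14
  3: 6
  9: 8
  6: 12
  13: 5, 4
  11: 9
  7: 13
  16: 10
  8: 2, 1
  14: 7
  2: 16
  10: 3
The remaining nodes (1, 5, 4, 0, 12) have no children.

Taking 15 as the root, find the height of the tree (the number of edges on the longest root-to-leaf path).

9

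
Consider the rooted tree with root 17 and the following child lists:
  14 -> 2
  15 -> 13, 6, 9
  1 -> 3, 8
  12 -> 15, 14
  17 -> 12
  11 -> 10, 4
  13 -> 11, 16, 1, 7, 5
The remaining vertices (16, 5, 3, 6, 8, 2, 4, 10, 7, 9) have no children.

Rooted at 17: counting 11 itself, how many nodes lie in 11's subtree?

3

Descendants of 11 (including itself): 11, 4, 10. That's 3.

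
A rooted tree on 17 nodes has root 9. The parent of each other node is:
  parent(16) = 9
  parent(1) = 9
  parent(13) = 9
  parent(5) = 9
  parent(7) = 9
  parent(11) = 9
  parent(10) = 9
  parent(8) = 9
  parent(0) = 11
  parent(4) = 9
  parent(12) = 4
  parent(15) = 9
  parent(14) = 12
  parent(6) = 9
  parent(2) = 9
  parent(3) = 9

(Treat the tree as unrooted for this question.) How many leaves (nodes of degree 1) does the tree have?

The leaves are 0, 1, 2, 3, 5, 6, 7, 8, 10, 13, 14, 15, 16.
That is 13 leaves.

13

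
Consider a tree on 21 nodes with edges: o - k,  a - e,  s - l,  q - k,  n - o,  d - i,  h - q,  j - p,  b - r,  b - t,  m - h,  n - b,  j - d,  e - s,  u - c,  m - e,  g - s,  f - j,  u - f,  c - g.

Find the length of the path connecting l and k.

6

Walking from l: l–s–e–m–h–q–k. Length 6.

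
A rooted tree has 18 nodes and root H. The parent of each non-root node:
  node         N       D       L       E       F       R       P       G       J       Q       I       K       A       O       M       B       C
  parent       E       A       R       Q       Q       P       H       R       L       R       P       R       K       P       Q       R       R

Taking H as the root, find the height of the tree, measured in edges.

5

N sits deepest: H → P → R → Q → E → N — 5 edges from the root.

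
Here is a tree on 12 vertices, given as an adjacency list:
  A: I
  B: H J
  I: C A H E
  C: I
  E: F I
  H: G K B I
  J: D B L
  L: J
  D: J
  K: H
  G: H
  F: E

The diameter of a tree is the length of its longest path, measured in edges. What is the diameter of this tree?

6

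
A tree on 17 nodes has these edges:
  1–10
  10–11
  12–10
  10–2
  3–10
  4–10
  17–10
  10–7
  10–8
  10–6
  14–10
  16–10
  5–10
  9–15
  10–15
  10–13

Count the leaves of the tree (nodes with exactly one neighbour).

The leaves are 1, 2, 3, 4, 5, 6, 7, 8, 9, 11, 12, 13, 14, 16, 17.
That is 15 leaves.

15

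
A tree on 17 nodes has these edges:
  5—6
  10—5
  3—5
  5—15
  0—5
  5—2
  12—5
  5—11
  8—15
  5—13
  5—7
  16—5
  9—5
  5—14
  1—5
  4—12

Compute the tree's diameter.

4

BFS from 8 reaches 4 last, at distance 4; BFS from 4 confirms no node is farther.
Path: 8 – 15 – 5 – 12 – 4.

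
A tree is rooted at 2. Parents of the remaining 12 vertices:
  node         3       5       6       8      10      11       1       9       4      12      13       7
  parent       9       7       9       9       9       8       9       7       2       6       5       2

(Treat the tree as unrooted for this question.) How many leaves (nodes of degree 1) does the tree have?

7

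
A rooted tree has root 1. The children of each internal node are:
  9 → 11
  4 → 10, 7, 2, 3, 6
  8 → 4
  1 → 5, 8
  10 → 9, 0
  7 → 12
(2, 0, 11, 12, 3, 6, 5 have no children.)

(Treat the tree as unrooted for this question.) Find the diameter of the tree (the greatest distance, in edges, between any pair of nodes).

6

Starting from 11, a farthest node is 5 at distance 6.
One longest path: 11 – 9 – 10 – 4 – 8 – 1 – 5.
So the diameter is 6.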